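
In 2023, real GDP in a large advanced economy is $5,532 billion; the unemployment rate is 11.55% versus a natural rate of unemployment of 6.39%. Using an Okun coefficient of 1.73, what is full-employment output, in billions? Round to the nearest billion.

$6,074 billion

Unemployment gap = 11.55 - 6.39 = 5.16 points, so output gap = -1.73 × 5.16 = -8.9268%.
Since Y = Y* × (1 + gap/100), Y* = 5532/0.910732 ≈ 6074 billion.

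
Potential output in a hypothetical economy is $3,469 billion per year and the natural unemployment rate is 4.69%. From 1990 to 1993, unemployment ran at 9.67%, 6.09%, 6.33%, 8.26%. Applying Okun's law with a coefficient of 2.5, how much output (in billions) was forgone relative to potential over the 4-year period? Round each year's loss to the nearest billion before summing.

$1,005 billion

Year 1990: gap = -2.5 × (9.67 - 4.69) = -12.45%, loss ≈ 3469 × 12.45/100 ≈ 432.
Year 1991: gap = -2.5 × (6.09 - 4.69) = -3.5%, loss ≈ 3469 × 3.5/100 ≈ 121.
Year 1992: gap = -2.5 × (6.33 - 4.69) = -4.1%, loss ≈ 3469 × 4.1/100 ≈ 142.
Year 1993: gap = -2.5 × (8.26 - 4.69) = -8.925%, loss ≈ 3469 × 8.925/100 ≈ 310.
Total lost output = 432 + 121 + 142 + 310 = 1005 billion.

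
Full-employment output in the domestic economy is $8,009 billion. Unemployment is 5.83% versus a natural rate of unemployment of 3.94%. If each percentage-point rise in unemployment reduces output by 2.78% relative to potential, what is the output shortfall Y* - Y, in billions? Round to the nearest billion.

Output gap = -2.78 × (5.83 - 3.94) = -2.78 × 1.89 = -5.2542%.
Actual GDP ≈ 8009 × 0.947458 ≈ 7588 billion, so the shortfall is 8009 - 7588 = 421 billion.

$421 billion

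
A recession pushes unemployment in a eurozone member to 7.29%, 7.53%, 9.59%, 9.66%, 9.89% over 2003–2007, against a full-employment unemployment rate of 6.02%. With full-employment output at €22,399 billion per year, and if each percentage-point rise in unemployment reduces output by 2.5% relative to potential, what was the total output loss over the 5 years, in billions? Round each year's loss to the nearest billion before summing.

Year 2003: gap = -2.5 × (7.29 - 6.02) = -3.175%, loss ≈ 22399 × 3.175/100 ≈ 711.
Year 2004: gap = -2.5 × (7.53 - 6.02) = -3.775%, loss ≈ 22399 × 3.775/100 ≈ 846.
Year 2005: gap = -2.5 × (9.59 - 6.02) = -8.925%, loss ≈ 22399 × 8.925/100 ≈ 1999.
Year 2006: gap = -2.5 × (9.66 - 6.02) = -9.1%, loss ≈ 22399 × 9.1/100 ≈ 2038.
Year 2007: gap = -2.5 × (9.89 - 6.02) = -9.675%, loss ≈ 22399 × 9.675/100 ≈ 2167.
Total lost output = 711 + 846 + 1999 + 2038 + 2167 = 7761 billion.

€7,761 billion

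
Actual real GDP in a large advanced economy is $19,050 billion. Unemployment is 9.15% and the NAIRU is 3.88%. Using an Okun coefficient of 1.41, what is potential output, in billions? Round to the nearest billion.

Unemployment gap = 9.15 - 3.88 = 5.27 points, so output gap = -1.41 × 5.27 = -7.4307%.
Since Y = Y* × (1 + gap/100), Y* = 19050/0.925693 ≈ 20579 billion.

$20,579 billion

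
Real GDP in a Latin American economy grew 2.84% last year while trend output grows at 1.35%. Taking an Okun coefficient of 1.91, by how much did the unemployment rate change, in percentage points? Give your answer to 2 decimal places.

-0.78 percentage points

Growth-rate Okun's law: g_Y = g_Y* - β × Δu, so Δu = (g_Y* - g_Y)/β.
Δu = (1.35 - 2.84)/1.91 = -1.49/1.91 = -0.78 percentage points.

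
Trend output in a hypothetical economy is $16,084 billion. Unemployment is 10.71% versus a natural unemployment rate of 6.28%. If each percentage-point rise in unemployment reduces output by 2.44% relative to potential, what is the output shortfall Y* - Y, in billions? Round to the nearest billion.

$1,739 billion

Output gap = -2.44 × (10.71 - 6.28) = -2.44 × 4.43 = -10.8092%.
Actual GDP ≈ 16084 × 0.891908 ≈ 14345 billion, so the shortfall is 16084 - 14345 = 1739 billion.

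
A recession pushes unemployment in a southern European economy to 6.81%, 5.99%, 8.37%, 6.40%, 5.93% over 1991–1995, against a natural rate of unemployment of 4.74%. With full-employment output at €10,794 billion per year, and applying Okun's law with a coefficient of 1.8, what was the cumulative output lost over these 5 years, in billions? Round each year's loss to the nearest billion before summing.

€1,904 billion

Year 1991: gap = -1.8 × (6.81 - 4.74) = -3.726%, loss ≈ 10794 × 3.726/100 ≈ 402.
Year 1992: gap = -1.8 × (5.99 - 4.74) = -2.25%, loss ≈ 10794 × 2.25/100 ≈ 243.
Year 1993: gap = -1.8 × (8.37 - 4.74) = -6.534%, loss ≈ 10794 × 6.534/100 ≈ 705.
Year 1994: gap = -1.8 × (6.4 - 4.74) = -2.988%, loss ≈ 10794 × 2.988/100 ≈ 323.
Year 1995: gap = -1.8 × (5.93 - 4.74) = -2.142%, loss ≈ 10794 × 2.142/100 ≈ 231.
Total lost output = 402 + 243 + 705 + 323 + 231 = 1904 billion.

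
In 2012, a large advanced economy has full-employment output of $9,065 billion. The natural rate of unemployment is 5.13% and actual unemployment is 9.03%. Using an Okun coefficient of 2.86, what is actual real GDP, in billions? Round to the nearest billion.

$8,054 billion

Unemployment gap = 9.03 - 5.13 = 3.9 points, so the output gap is -2.86 × 3.9 = -11.154%.
Actual GDP = 9065 × (1 - 11.154/100) = 9065 × 0.88846 ≈ 8054 billion.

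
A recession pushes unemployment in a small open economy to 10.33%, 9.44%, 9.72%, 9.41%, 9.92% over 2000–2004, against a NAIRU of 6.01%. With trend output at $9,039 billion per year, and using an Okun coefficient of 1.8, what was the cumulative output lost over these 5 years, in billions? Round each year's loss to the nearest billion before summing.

$3,054 billion

Year 2000: gap = -1.8 × (10.33 - 6.01) = -7.776%, loss ≈ 9039 × 7.776/100 ≈ 703.
Year 2001: gap = -1.8 × (9.44 - 6.01) = -6.174%, loss ≈ 9039 × 6.174/100 ≈ 558.
Year 2002: gap = -1.8 × (9.72 - 6.01) = -6.678%, loss ≈ 9039 × 6.678/100 ≈ 604.
Year 2003: gap = -1.8 × (9.41 - 6.01) = -6.12%, loss ≈ 9039 × 6.12/100 ≈ 553.
Year 2004: gap = -1.8 × (9.92 - 6.01) = -7.038%, loss ≈ 9039 × 7.038/100 ≈ 636.
Total lost output = 703 + 558 + 604 + 553 + 636 = 3054 billion.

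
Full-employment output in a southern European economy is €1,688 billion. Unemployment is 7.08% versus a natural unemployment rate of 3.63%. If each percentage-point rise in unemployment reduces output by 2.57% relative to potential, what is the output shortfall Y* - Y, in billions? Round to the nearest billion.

€150 billion

Output gap = -2.57 × (7.08 - 3.63) = -2.57 × 3.45 = -8.8665%.
Actual GDP ≈ 1688 × 0.911335 ≈ 1538 billion, so the shortfall is 1688 - 1538 = 150 billion.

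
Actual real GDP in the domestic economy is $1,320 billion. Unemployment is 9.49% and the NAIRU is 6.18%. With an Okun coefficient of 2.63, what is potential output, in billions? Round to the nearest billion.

$1,446 billion

Unemployment gap = 9.49 - 6.18 = 3.31 points, so output gap = -2.63 × 3.31 = -8.7053%.
Since Y = Y* × (1 + gap/100), Y* = 1320/0.912947 ≈ 1446 billion.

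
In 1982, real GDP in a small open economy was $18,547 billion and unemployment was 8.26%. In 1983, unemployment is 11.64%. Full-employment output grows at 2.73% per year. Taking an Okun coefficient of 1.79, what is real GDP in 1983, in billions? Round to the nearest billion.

Δu = 11.64 - 8.26 = 3.38 points.
Okun's law (growth form): g_Y = g_Y* - β × Δu = 2.73 - 1.79 × (3.38) = 2.73 - 6.0502 = -3.3202%.
Real GDP in the next year = 18547 × (1 - 3.3202/100) = 18547 × 0.966798 ≈ 17931 billion.

$17,931 billion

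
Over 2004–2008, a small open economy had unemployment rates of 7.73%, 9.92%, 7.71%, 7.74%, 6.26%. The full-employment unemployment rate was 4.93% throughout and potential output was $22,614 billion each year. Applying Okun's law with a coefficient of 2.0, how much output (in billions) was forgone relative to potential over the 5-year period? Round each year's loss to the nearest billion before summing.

Year 2004: gap = -2.0 × (7.73 - 4.93) = -5.6%, loss ≈ 22614 × 5.6/100 ≈ 1266.
Year 2005: gap = -2.0 × (9.92 - 4.93) = -9.98%, loss ≈ 22614 × 9.98/100 ≈ 2257.
Year 2006: gap = -2.0 × (7.71 - 4.93) = -5.56%, loss ≈ 22614 × 5.56/100 ≈ 1257.
Year 2007: gap = -2.0 × (7.74 - 4.93) = -5.62%, loss ≈ 22614 × 5.62/100 ≈ 1271.
Year 2008: gap = -2.0 × (6.26 - 4.93) = -2.66%, loss ≈ 22614 × 2.66/100 ≈ 602.
Total lost output = 1266 + 2257 + 1257 + 1271 + 602 = 6653 billion.

$6,653 billion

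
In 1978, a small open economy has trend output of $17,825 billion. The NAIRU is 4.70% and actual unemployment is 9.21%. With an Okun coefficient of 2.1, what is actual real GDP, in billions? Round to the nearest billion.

$16,137 billion

Unemployment gap = 9.21 - 4.7 = 4.51 points, so the output gap is -2.1 × 4.51 = -9.471%.
Actual GDP = 17825 × (1 - 9.471/100) = 17825 × 0.90529 ≈ 16137 billion.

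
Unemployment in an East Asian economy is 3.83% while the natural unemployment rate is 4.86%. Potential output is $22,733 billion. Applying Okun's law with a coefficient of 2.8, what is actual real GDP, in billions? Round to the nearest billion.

$23,389 billion

Unemployment gap = 3.83 - 4.86 = -1.03 points, so the output gap is -2.8 × (-1.03) = 2.884%.
Actual GDP = 22733 × (1 + 2.884/100) = 22733 × 1.02884 ≈ 23389 billion.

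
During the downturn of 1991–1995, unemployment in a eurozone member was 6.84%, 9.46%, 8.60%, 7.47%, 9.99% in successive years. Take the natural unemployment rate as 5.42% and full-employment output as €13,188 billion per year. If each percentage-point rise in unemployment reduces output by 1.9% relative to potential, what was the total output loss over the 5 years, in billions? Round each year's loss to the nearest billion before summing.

€3,824 billion

Year 1991: gap = -1.9 × (6.84 - 5.42) = -2.698%, loss ≈ 13188 × 2.698/100 ≈ 356.
Year 1992: gap = -1.9 × (9.46 - 5.42) = -7.676%, loss ≈ 13188 × 7.676/100 ≈ 1012.
Year 1993: gap = -1.9 × (8.6 - 5.42) = -6.042%, loss ≈ 13188 × 6.042/100 ≈ 797.
Year 1994: gap = -1.9 × (7.47 - 5.42) = -3.895%, loss ≈ 13188 × 3.895/100 ≈ 514.
Year 1995: gap = -1.9 × (9.99 - 5.42) = -8.683%, loss ≈ 13188 × 8.683/100 ≈ 1145.
Total lost output = 356 + 1012 + 797 + 514 + 1145 = 3824 billion.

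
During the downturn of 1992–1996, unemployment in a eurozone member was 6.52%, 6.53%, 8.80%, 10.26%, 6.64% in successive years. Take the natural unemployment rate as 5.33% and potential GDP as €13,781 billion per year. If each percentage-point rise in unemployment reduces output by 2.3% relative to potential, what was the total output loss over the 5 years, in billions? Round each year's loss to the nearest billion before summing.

€3,835 billion

Year 1992: gap = -2.3 × (6.52 - 5.33) = -2.737%, loss ≈ 13781 × 2.737/100 ≈ 377.
Year 1993: gap = -2.3 × (6.53 - 5.33) = -2.76%, loss ≈ 13781 × 2.76/100 ≈ 380.
Year 1994: gap = -2.3 × (8.8 - 5.33) = -7.981%, loss ≈ 13781 × 7.981/100 ≈ 1100.
Year 1995: gap = -2.3 × (10.26 - 5.33) = -11.339%, loss ≈ 13781 × 11.339/100 ≈ 1563.
Year 1996: gap = -2.3 × (6.64 - 5.33) = -3.013%, loss ≈ 13781 × 3.013/100 ≈ 415.
Total lost output = 377 + 380 + 1100 + 1563 + 415 = 3835 billion.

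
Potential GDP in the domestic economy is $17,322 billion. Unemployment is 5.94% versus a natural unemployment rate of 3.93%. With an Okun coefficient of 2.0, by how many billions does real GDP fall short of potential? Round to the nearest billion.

$696 billion

Output gap = -2.0 × (5.94 - 3.93) = -2 × 2.01 = -4.02%.
Actual GDP ≈ 17322 × 0.9598 ≈ 16626 billion, so the shortfall is 17322 - 16626 = 696 billion.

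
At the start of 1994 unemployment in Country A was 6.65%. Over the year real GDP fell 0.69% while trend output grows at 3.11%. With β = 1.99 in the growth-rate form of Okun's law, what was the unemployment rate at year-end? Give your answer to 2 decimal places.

Growth-rate Okun's law: g_Y = g_Y* - β × Δu, so Δu = (g_Y* - g_Y)/β.
Δu = (3.11 + 0.69)/1.99 = 3.8/1.99 = 1.91 percentage points.
Year-end unemployment = 6.65 + 1.91 = 8.56%.

8.56%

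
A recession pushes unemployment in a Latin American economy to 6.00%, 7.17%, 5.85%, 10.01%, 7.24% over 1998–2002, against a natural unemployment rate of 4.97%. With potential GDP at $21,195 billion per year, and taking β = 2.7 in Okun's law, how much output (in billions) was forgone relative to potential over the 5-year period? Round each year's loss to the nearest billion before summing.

$6,535 billion

Year 1998: gap = -2.7 × (6 - 4.97) = -2.781%, loss ≈ 21195 × 2.781/100 ≈ 589.
Year 1999: gap = -2.7 × (7.17 - 4.97) = -5.94%, loss ≈ 21195 × 5.94/100 ≈ 1259.
Year 2000: gap = -2.7 × (5.85 - 4.97) = -2.376%, loss ≈ 21195 × 2.376/100 ≈ 504.
Year 2001: gap = -2.7 × (10.01 - 4.97) = -13.608%, loss ≈ 21195 × 13.608/100 ≈ 2884.
Year 2002: gap = -2.7 × (7.24 - 4.97) = -6.129%, loss ≈ 21195 × 6.129/100 ≈ 1299.
Total lost output = 589 + 1259 + 504 + 2884 + 1299 = 6535 billion.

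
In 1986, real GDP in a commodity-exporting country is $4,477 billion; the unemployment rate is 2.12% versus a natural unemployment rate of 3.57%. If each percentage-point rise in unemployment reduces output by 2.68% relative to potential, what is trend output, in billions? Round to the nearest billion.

$4,310 billion

Unemployment gap = 2.12 - 3.57 = -1.45 points, so output gap = -2.68 × (-1.45) = 3.886%.
Since Y = Y* × (1 + gap/100), Y* = 4477/1.03886 ≈ 4310 billion.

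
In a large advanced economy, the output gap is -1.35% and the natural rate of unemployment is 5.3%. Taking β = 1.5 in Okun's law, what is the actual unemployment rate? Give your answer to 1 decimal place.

From Okun's law, u - u* = -(output gap)/β = -(-1.35)/1.5 = 0.9 points.
So u = 5.3 + 0.9 = 6.2%.

6.2%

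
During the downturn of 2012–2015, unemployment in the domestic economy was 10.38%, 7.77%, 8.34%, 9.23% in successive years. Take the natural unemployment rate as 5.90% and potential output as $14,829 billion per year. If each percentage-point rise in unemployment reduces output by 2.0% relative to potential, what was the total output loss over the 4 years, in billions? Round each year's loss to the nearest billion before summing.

$3,596 billion

Year 2012: gap = -2.0 × (10.38 - 5.9) = -8.96%, loss ≈ 14829 × 8.96/100 ≈ 1329.
Year 2013: gap = -2.0 × (7.77 - 5.9) = -3.74%, loss ≈ 14829 × 3.74/100 ≈ 555.
Year 2014: gap = -2.0 × (8.34 - 5.9) = -4.88%, loss ≈ 14829 × 4.88/100 ≈ 724.
Year 2015: gap = -2.0 × (9.23 - 5.9) = -6.66%, loss ≈ 14829 × 6.66/100 ≈ 988.
Total lost output = 1329 + 555 + 724 + 988 = 3596 billion.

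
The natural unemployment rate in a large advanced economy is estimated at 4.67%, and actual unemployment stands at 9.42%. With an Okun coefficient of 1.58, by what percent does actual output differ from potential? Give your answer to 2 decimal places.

-7.51%

The unemployment gap is 9.42 - 4.67 = 4.75 percentage points.
Okun's law gives an output gap of -1.58 × 4.75 = -7.505%, i.e. 7.51% below potential.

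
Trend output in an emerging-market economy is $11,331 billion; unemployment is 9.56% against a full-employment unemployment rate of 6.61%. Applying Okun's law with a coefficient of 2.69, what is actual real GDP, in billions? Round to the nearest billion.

Unemployment gap = 9.56 - 6.61 = 2.95 points, so the output gap is -2.69 × 2.95 = -7.9355%.
Actual GDP = 11331 × (1 - 7.9355/100) = 11331 × 0.920645 ≈ 10432 billion.

$10,432 billion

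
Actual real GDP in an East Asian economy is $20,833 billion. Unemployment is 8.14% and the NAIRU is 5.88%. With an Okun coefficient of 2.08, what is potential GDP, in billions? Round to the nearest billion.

Unemployment gap = 8.14 - 5.88 = 2.26 points, so output gap = -2.08 × 2.26 = -4.7008%.
Since Y = Y* × (1 + gap/100), Y* = 20833/0.952992 ≈ 21861 billion.

$21,861 billion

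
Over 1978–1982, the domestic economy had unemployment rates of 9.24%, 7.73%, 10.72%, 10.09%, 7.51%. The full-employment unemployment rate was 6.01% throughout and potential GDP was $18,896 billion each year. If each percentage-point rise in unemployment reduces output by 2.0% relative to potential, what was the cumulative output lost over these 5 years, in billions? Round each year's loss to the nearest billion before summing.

$5,760 billion

Year 1978: gap = -2.0 × (9.24 - 6.01) = -6.46%, loss ≈ 18896 × 6.46/100 ≈ 1221.
Year 1979: gap = -2.0 × (7.73 - 6.01) = -3.44%, loss ≈ 18896 × 3.44/100 ≈ 650.
Year 1980: gap = -2.0 × (10.72 - 6.01) = -9.42%, loss ≈ 18896 × 9.42/100 ≈ 1780.
Year 1981: gap = -2.0 × (10.09 - 6.01) = -8.16%, loss ≈ 18896 × 8.16/100 ≈ 1542.
Year 1982: gap = -2.0 × (7.51 - 6.01) = -3%, loss ≈ 18896 × 3/100 ≈ 567.
Total lost output = 1221 + 650 + 1780 + 1542 + 567 = 5760 billion.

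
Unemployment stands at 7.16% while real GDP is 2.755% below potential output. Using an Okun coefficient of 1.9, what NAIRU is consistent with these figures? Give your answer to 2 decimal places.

5.71%

From Okun's law, u - u* = -(output gap)/β = -(-2.755)/1.9 = 1.45 points.
So u* = 7.16 - 1.45 = 5.71%.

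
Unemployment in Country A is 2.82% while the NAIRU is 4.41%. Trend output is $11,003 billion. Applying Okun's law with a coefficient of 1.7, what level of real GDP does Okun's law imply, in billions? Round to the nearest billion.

Unemployment gap = 2.82 - 4.41 = -1.59 points, so the output gap is -1.7 × (-1.59) = 2.703%.
Actual GDP = 11003 × (1 + 2.703/100) = 11003 × 1.02703 ≈ 11300 billion.

$11,300 billion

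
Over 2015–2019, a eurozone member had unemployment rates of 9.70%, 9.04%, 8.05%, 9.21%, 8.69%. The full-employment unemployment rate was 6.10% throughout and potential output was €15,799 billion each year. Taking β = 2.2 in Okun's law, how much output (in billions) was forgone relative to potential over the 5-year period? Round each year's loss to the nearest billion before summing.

Year 2015: gap = -2.2 × (9.7 - 6.1) = -7.92%, loss ≈ 15799 × 7.92/100 ≈ 1251.
Year 2016: gap = -2.2 × (9.04 - 6.1) = -6.468%, loss ≈ 15799 × 6.468/100 ≈ 1022.
Year 2017: gap = -2.2 × (8.05 - 6.1) = -4.29%, loss ≈ 15799 × 4.29/100 ≈ 678.
Year 2018: gap = -2.2 × (9.21 - 6.1) = -6.842%, loss ≈ 15799 × 6.842/100 ≈ 1081.
Year 2019: gap = -2.2 × (8.69 - 6.1) = -5.698%, loss ≈ 15799 × 5.698/100 ≈ 900.
Total lost output = 1251 + 1022 + 678 + 1081 + 900 = 4932 billion.

€4,932 billion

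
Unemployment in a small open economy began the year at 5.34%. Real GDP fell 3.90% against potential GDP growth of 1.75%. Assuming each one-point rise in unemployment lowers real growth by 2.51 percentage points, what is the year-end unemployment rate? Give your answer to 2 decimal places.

Growth-rate Okun's law: g_Y = g_Y* - β × Δu, so Δu = (g_Y* - g_Y)/β.
Δu = (1.75 + 3.9)/2.51 = 5.65/2.51 = 2.25 percentage points.
Year-end unemployment = 5.34 + 2.25 = 7.59%.

7.59%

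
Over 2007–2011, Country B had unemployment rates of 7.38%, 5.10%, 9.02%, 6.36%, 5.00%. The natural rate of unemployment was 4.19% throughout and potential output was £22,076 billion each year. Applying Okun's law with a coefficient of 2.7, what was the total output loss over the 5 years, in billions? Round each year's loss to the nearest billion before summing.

£7,098 billion

Year 2007: gap = -2.7 × (7.38 - 4.19) = -8.613%, loss ≈ 22076 × 8.613/100 ≈ 1901.
Year 2008: gap = -2.7 × (5.1 - 4.19) = -2.457%, loss ≈ 22076 × 2.457/100 ≈ 542.
Year 2009: gap = -2.7 × (9.02 - 4.19) = -13.041%, loss ≈ 22076 × 13.041/100 ≈ 2879.
Year 2010: gap = -2.7 × (6.36 - 4.19) = -5.859%, loss ≈ 22076 × 5.859/100 ≈ 1293.
Year 2011: gap = -2.7 × (5 - 4.19) = -2.187%, loss ≈ 22076 × 2.187/100 ≈ 483.
Total lost output = 1901 + 542 + 2879 + 1293 + 483 = 7098 billion.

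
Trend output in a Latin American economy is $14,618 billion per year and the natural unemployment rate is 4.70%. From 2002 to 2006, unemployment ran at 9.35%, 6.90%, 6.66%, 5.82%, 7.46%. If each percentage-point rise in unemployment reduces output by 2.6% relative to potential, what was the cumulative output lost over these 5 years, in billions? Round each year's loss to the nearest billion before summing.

$4,823 billion

Year 2002: gap = -2.6 × (9.35 - 4.7) = -12.09%, loss ≈ 14618 × 12.09/100 ≈ 1767.
Year 2003: gap = -2.6 × (6.9 - 4.7) = -5.72%, loss ≈ 14618 × 5.72/100 ≈ 836.
Year 2004: gap = -2.6 × (6.66 - 4.7) = -5.096%, loss ≈ 14618 × 5.096/100 ≈ 745.
Year 2005: gap = -2.6 × (5.82 - 4.7) = -2.912%, loss ≈ 14618 × 2.912/100 ≈ 426.
Year 2006: gap = -2.6 × (7.46 - 4.7) = -7.176%, loss ≈ 14618 × 7.176/100 ≈ 1049.
Total lost output = 1767 + 836 + 745 + 426 + 1049 = 4823 billion.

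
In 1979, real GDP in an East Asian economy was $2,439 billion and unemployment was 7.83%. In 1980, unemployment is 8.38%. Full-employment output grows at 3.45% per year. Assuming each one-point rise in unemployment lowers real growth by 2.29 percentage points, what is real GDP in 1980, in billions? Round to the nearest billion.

Δu = 8.38 - 7.83 = 0.55 points.
Okun's law (growth form): g_Y = g_Y* - β × Δu = 3.45 - 2.29 × (0.55) = 3.45 - 1.2595 = 2.1905%.
Real GDP in the next year = 2439 × (1 + 2.1905/100) = 2439 × 1.021905 ≈ 2492 billion.

$2,492 billion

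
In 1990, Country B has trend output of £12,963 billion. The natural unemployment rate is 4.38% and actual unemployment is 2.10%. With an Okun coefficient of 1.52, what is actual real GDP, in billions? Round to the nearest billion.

£13,412 billion

Unemployment gap = 2.1 - 4.38 = -2.28 points, so the output gap is -1.52 × (-2.28) = 3.4656%.
Actual GDP = 12963 × (1 + 3.4656/100) = 12963 × 1.034656 ≈ 13412 billion.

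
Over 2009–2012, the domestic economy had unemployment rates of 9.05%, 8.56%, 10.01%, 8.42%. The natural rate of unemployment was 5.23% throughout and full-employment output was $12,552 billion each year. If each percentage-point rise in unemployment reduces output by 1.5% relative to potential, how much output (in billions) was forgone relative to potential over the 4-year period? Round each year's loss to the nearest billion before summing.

$2,847 billion

Year 2009: gap = -1.5 × (9.05 - 5.23) = -5.73%, loss ≈ 12552 × 5.73/100 ≈ 719.
Year 2010: gap = -1.5 × (8.56 - 5.23) = -4.995%, loss ≈ 12552 × 4.995/100 ≈ 627.
Year 2011: gap = -1.5 × (10.01 - 5.23) = -7.17%, loss ≈ 12552 × 7.17/100 ≈ 900.
Year 2012: gap = -1.5 × (8.42 - 5.23) = -4.785%, loss ≈ 12552 × 4.785/100 ≈ 601.
Total lost output = 719 + 627 + 900 + 601 = 2847 billion.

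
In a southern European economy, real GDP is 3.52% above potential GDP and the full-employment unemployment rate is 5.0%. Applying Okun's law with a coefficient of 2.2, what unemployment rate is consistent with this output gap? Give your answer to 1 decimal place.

3.4%

From Okun's law, u - u* = -(output gap)/β = -(3.52)/2.2 = -1.6 points.
So u = 5 - 1.6 = 3.4%.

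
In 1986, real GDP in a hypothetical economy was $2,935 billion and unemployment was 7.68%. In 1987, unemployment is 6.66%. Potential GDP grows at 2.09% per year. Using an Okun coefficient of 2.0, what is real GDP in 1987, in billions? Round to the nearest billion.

$3,056 billion

Δu = 6.66 - 7.68 = -1.02 points.
Okun's law (growth form): g_Y = g_Y* - β × Δu = 2.09 - 2.0 × (-1.02) = 2.09 + 2.04 = 4.13%.
Real GDP in the next year = 2935 × (1 + 4.13/100) = 2935 × 1.0413 ≈ 3056 billion.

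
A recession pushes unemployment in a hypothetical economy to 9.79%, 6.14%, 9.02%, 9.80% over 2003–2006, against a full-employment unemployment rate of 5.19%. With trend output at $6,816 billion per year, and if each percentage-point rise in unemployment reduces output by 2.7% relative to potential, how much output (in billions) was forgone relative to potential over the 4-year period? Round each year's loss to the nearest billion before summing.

$2,575 billion

Year 2003: gap = -2.7 × (9.79 - 5.19) = -12.42%, loss ≈ 6816 × 12.42/100 ≈ 847.
Year 2004: gap = -2.7 × (6.14 - 5.19) = -2.565%, loss ≈ 6816 × 2.565/100 ≈ 175.
Year 2005: gap = -2.7 × (9.02 - 5.19) = -10.341%, loss ≈ 6816 × 10.341/100 ≈ 705.
Year 2006: gap = -2.7 × (9.8 - 5.19) = -12.447%, loss ≈ 6816 × 12.447/100 ≈ 848.
Total lost output = 847 + 175 + 705 + 848 = 2575 billion.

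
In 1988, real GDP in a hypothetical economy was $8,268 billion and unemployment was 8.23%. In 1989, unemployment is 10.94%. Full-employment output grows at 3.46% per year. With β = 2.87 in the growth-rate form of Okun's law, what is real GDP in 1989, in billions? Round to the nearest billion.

$7,911 billion

Δu = 10.94 - 8.23 = 2.71 points.
Okun's law (growth form): g_Y = g_Y* - β × Δu = 3.46 - 2.87 × (2.71) = 3.46 - 7.7777 = -4.3177%.
Real GDP in the next year = 8268 × (1 - 4.3177/100) = 8268 × 0.956823 ≈ 7911 billion.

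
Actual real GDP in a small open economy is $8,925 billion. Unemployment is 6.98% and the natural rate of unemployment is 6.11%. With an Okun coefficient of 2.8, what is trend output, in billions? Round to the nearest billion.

Unemployment gap = 6.98 - 6.11 = 0.87 points, so output gap = -2.8 × 0.87 = -2.436%.
Since Y = Y* × (1 + gap/100), Y* = 8925/0.97564 ≈ 9148 billion.

$9,148 billion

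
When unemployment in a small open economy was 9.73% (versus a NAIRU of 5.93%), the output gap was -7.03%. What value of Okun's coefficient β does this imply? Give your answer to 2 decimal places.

Okun's law: output gap = -β × (u - u*).
-7.03 = -β × (9.73 - 5.93) = -β × 3.8, so β = 7.03/3.8 = 1.85.

β ≈ 1.85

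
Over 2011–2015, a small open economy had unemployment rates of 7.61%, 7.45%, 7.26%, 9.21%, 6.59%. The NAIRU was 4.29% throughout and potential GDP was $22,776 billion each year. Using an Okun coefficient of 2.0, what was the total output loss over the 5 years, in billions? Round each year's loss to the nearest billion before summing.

Year 2011: gap = -2.0 × (7.61 - 4.29) = -6.64%, loss ≈ 22776 × 6.64/100 ≈ 1512.
Year 2012: gap = -2.0 × (7.45 - 4.29) = -6.32%, loss ≈ 22776 × 6.32/100 ≈ 1439.
Year 2013: gap = -2.0 × (7.26 - 4.29) = -5.94%, loss ≈ 22776 × 5.94/100 ≈ 1353.
Year 2014: gap = -2.0 × (9.21 - 4.29) = -9.84%, loss ≈ 22776 × 9.84/100 ≈ 2241.
Year 2015: gap = -2.0 × (6.59 - 4.29) = -4.6%, loss ≈ 22776 × 4.6/100 ≈ 1048.
Total lost output = 1512 + 1439 + 1353 + 2241 + 1048 = 7593 billion.

$7,593 billion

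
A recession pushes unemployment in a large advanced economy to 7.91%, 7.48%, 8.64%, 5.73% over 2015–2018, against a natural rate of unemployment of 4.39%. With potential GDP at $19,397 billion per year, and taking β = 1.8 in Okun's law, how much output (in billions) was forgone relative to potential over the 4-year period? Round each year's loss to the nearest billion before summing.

Year 2015: gap = -1.8 × (7.91 - 4.39) = -6.336%, loss ≈ 19397 × 6.336/100 ≈ 1229.
Year 2016: gap = -1.8 × (7.48 - 4.39) = -5.562%, loss ≈ 19397 × 5.562/100 ≈ 1079.
Year 2017: gap = -1.8 × (8.64 - 4.39) = -7.65%, loss ≈ 19397 × 7.65/100 ≈ 1484.
Year 2018: gap = -1.8 × (5.73 - 4.39) = -2.412%, loss ≈ 19397 × 2.412/100 ≈ 468.
Total lost output = 1229 + 1079 + 1484 + 468 = 4260 billion.

$4,260 billion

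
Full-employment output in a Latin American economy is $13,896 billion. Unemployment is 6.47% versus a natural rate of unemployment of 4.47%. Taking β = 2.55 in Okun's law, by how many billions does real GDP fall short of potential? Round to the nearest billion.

$709 billion

Output gap = -2.55 × (6.47 - 4.47) = -2.55 × 2 = -5.1%.
Actual GDP ≈ 13896 × 0.949 ≈ 13187 billion, so the shortfall is 13896 - 13187 = 709 billion.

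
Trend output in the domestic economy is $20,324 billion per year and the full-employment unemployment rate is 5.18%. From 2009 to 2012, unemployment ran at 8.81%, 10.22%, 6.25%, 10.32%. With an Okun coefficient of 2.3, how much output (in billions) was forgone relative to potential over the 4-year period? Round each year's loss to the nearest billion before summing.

$6,956 billion

Year 2009: gap = -2.3 × (8.81 - 5.18) = -8.349%, loss ≈ 20324 × 8.349/100 ≈ 1697.
Year 2010: gap = -2.3 × (10.22 - 5.18) = -11.592%, loss ≈ 20324 × 11.592/100 ≈ 2356.
Year 2011: gap = -2.3 × (6.25 - 5.18) = -2.461%, loss ≈ 20324 × 2.461/100 ≈ 500.
Year 2012: gap = -2.3 × (10.32 - 5.18) = -11.822%, loss ≈ 20324 × 11.822/100 ≈ 2403.
Total lost output = 1697 + 2356 + 500 + 2403 = 6956 billion.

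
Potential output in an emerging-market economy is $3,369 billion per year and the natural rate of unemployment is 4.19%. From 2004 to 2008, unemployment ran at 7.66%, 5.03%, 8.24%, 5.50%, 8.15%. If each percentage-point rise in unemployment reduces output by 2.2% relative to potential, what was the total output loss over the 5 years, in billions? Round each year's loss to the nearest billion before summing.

$1,010 billion

Year 2004: gap = -2.2 × (7.66 - 4.19) = -7.634%, loss ≈ 3369 × 7.634/100 ≈ 257.
Year 2005: gap = -2.2 × (5.03 - 4.19) = -1.848%, loss ≈ 3369 × 1.848/100 ≈ 62.
Year 2006: gap = -2.2 × (8.24 - 4.19) = -8.91%, loss ≈ 3369 × 8.91/100 ≈ 300.
Year 2007: gap = -2.2 × (5.5 - 4.19) = -2.882%, loss ≈ 3369 × 2.882/100 ≈ 97.
Year 2008: gap = -2.2 × (8.15 - 4.19) = -8.712%, loss ≈ 3369 × 8.712/100 ≈ 294.
Total lost output = 257 + 62 + 300 + 97 + 294 = 1010 billion.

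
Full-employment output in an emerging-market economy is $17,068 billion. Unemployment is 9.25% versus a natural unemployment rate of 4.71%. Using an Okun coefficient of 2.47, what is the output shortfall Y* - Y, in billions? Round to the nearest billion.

Output gap = -2.47 × (9.25 - 4.71) = -2.47 × 4.54 = -11.2138%.
Actual GDP ≈ 17068 × 0.887862 ≈ 15154 billion, so the shortfall is 17068 - 15154 = 1914 billion.

$1,914 billion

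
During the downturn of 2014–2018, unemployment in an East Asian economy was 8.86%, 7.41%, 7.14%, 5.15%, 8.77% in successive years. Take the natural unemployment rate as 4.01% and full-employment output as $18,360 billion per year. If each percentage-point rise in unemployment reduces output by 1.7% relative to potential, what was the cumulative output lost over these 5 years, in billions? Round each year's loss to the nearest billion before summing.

Year 2014: gap = -1.7 × (8.86 - 4.01) = -8.245%, loss ≈ 18360 × 8.245/100 ≈ 1514.
Year 2015: gap = -1.7 × (7.41 - 4.01) = -5.78%, loss ≈ 18360 × 5.78/100 ≈ 1061.
Year 2016: gap = -1.7 × (7.14 - 4.01) = -5.321%, loss ≈ 18360 × 5.321/100 ≈ 977.
Year 2017: gap = -1.7 × (5.15 - 4.01) = -1.938%, loss ≈ 18360 × 1.938/100 ≈ 356.
Year 2018: gap = -1.7 × (8.77 - 4.01) = -8.092%, loss ≈ 18360 × 8.092/100 ≈ 1486.
Total lost output = 1514 + 1061 + 977 + 356 + 1486 = 5394 billion.

$5,394 billion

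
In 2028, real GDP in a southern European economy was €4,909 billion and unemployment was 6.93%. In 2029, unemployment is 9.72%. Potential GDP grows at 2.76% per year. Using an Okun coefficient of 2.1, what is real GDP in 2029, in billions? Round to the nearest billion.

€4,757 billion

Δu = 9.72 - 6.93 = 2.79 points.
Okun's law (growth form): g_Y = g_Y* - β × Δu = 2.76 - 2.1 × (2.79) = 2.76 - 5.859 = -3.099%.
Real GDP in the next year = 4909 × (1 - 3.099/100) = 4909 × 0.96901 ≈ 4757 billion.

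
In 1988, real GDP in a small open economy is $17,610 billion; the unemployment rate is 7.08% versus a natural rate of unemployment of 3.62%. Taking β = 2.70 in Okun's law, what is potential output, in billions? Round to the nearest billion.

$19,425 billion

Unemployment gap = 7.08 - 3.62 = 3.46 points, so output gap = -2.7 × 3.46 = -9.342%.
Since Y = Y* × (1 + gap/100), Y* = 17610/0.90658 ≈ 19425 billion.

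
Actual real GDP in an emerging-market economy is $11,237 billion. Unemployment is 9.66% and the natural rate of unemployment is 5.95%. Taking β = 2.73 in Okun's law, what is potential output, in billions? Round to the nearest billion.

$12,503 billion

Unemployment gap = 9.66 - 5.95 = 3.71 points, so output gap = -2.73 × 3.71 = -10.1283%.
Since Y = Y* × (1 + gap/100), Y* = 11237/0.898717 ≈ 12503 billion.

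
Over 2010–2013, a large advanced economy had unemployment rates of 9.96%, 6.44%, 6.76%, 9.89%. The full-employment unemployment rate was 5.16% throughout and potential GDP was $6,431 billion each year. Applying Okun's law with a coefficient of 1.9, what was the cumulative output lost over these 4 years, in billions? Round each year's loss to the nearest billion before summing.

Year 2010: gap = -1.9 × (9.96 - 5.16) = -9.12%, loss ≈ 6431 × 9.12/100 ≈ 587.
Year 2011: gap = -1.9 × (6.44 - 5.16) = -2.432%, loss ≈ 6431 × 2.432/100 ≈ 156.
Year 2012: gap = -1.9 × (6.76 - 5.16) = -3.04%, loss ≈ 6431 × 3.04/100 ≈ 196.
Year 2013: gap = -1.9 × (9.89 - 5.16) = -8.987%, loss ≈ 6431 × 8.987/100 ≈ 578.
Total lost output = 587 + 156 + 196 + 578 = 1517 billion.

$1,517 billion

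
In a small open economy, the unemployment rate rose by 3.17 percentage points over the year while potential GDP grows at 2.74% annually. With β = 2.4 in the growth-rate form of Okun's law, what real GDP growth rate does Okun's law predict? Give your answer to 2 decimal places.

Growth-rate Okun's law: g_Y = g_Y* - β × Δu.
g_Y = 2.74 - 2.4 × (3.17) = 2.74 - 7.608 = -4.868%, i.e. -4.87% to 2 d.p.

-4.87%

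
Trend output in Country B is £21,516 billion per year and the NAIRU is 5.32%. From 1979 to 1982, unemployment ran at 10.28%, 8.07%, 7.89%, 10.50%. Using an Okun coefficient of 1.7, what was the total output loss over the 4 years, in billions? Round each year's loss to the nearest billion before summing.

£5,655 billion

Year 1979: gap = -1.7 × (10.28 - 5.32) = -8.432%, loss ≈ 21516 × 8.432/100 ≈ 1814.
Year 1980: gap = -1.7 × (8.07 - 5.32) = -4.675%, loss ≈ 21516 × 4.675/100 ≈ 1006.
Year 1981: gap = -1.7 × (7.89 - 5.32) = -4.369%, loss ≈ 21516 × 4.369/100 ≈ 940.
Year 1982: gap = -1.7 × (10.5 - 5.32) = -8.806%, loss ≈ 21516 × 8.806/100 ≈ 1895.
Total lost output = 1814 + 1006 + 940 + 1895 = 5655 billion.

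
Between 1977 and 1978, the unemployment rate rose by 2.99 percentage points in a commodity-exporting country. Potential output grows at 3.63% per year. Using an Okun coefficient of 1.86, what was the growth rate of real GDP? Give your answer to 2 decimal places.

-1.93%

Growth-rate Okun's law: g_Y = g_Y* - β × Δu.
g_Y = 3.63 - 1.86 × (2.99) = 3.63 - 5.5614 = -1.9314%, i.e. -1.93% to 2 d.p.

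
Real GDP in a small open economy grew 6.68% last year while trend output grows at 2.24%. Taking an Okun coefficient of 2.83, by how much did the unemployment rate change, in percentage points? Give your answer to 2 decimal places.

Growth-rate Okun's law: g_Y = g_Y* - β × Δu, so Δu = (g_Y* - g_Y)/β.
Δu = (2.24 - 6.68)/2.83 = -4.44/2.83 = -1.57 percentage points.

-1.57 percentage points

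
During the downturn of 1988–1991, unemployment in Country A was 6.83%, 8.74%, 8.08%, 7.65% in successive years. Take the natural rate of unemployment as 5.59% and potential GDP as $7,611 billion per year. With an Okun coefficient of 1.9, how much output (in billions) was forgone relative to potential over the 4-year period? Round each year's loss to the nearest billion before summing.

$1,293 billion

Year 1988: gap = -1.9 × (6.83 - 5.59) = -2.356%, loss ≈ 7611 × 2.356/100 ≈ 179.
Year 1989: gap = -1.9 × (8.74 - 5.59) = -5.985%, loss ≈ 7611 × 5.985/100 ≈ 456.
Year 1990: gap = -1.9 × (8.08 - 5.59) = -4.731%, loss ≈ 7611 × 4.731/100 ≈ 360.
Year 1991: gap = -1.9 × (7.65 - 5.59) = -3.914%, loss ≈ 7611 × 3.914/100 ≈ 298.
Total lost output = 179 + 456 + 360 + 298 = 1293 billion.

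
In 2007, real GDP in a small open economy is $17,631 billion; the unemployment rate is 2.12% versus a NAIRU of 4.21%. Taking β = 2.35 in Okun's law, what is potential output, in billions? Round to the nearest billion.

$16,806 billion

Unemployment gap = 2.12 - 4.21 = -2.09 points, so output gap = -2.35 × (-2.09) = 4.9115%.
Since Y = Y* × (1 + gap/100), Y* = 17631/1.049115 ≈ 16806 billion.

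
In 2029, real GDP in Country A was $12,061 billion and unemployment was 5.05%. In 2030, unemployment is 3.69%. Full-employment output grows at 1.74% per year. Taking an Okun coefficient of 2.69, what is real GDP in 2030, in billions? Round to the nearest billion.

Δu = 3.69 - 5.05 = -1.36 points.
Okun's law (growth form): g_Y = g_Y* - β × Δu = 1.74 - 2.69 × (-1.36) = 1.74 + 3.6584 = 5.3984%.
Real GDP in the next year = 12061 × (1 + 5.3984/100) = 12061 × 1.053984 ≈ 12712 billion.

$12,712 billion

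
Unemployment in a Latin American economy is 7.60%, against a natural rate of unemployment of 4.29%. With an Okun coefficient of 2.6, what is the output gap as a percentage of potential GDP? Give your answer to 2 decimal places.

The unemployment gap is 7.6 - 4.29 = 3.31 percentage points.
Okun's law gives an output gap of -2.6 × 3.31 = -8.606%, i.e. 8.61% below potential.

-8.61%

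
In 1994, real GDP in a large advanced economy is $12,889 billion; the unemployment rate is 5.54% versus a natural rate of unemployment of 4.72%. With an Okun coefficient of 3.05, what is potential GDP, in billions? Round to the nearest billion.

$13,220 billion

Unemployment gap = 5.54 - 4.72 = 0.82 points, so output gap = -3.05 × 0.82 = -2.501%.
Since Y = Y* × (1 + gap/100), Y* = 12889/0.97499 ≈ 13220 billion.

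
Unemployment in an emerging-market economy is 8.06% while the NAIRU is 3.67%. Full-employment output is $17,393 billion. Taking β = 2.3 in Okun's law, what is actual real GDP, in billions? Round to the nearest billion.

$15,637 billion

Unemployment gap = 8.06 - 3.67 = 4.39 points, so the output gap is -2.3 × 4.39 = -10.097%.
Actual GDP = 17393 × (1 - 10.097/100) = 17393 × 0.89903 ≈ 15637 billion.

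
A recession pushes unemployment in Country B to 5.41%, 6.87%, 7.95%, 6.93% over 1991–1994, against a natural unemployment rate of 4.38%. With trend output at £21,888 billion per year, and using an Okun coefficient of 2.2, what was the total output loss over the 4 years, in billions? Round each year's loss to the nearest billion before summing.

£4,642 billion

Year 1991: gap = -2.2 × (5.41 - 4.38) = -2.266%, loss ≈ 21888 × 2.266/100 ≈ 496.
Year 1992: gap = -2.2 × (6.87 - 4.38) = -5.478%, loss ≈ 21888 × 5.478/100 ≈ 1199.
Year 1993: gap = -2.2 × (7.95 - 4.38) = -7.854%, loss ≈ 21888 × 7.854/100 ≈ 1719.
Year 1994: gap = -2.2 × (6.93 - 4.38) = -5.61%, loss ≈ 21888 × 5.61/100 ≈ 1228.
Total lost output = 496 + 1199 + 1719 + 1228 = 4642 billion.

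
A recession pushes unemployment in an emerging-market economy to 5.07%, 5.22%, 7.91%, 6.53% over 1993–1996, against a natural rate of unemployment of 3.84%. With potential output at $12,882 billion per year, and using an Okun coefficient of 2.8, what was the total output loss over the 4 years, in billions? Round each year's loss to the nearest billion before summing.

Year 1993: gap = -2.8 × (5.07 - 3.84) = -3.444%, loss ≈ 12882 × 3.444/100 ≈ 444.
Year 1994: gap = -2.8 × (5.22 - 3.84) = -3.864%, loss ≈ 12882 × 3.864/100 ≈ 498.
Year 1995: gap = -2.8 × (7.91 - 3.84) = -11.396%, loss ≈ 12882 × 11.396/100 ≈ 1468.
Year 1996: gap = -2.8 × (6.53 - 3.84) = -7.532%, loss ≈ 12882 × 7.532/100 ≈ 970.
Total lost output = 444 + 498 + 1468 + 970 = 3380 billion.

$3,380 billion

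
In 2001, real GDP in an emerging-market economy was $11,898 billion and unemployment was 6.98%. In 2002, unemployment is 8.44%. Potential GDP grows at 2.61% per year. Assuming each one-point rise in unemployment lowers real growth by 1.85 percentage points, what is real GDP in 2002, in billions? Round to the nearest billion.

Δu = 8.44 - 6.98 = 1.46 points.
Okun's law (growth form): g_Y = g_Y* - β × Δu = 2.61 - 1.85 × (1.46) = 2.61 - 2.701 = -0.091%.
Real GDP in the next year = 11898 × (1 - 0.091/100) = 11898 × 0.99909 ≈ 11887 billion.

$11,887 billion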